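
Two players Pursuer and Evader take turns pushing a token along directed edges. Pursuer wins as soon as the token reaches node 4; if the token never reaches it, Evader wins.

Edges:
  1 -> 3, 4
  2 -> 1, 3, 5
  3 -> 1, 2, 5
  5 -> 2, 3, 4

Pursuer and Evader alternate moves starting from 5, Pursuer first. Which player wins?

Pursuer

Track states (vertex, player-to-move).
A0 = {(4,Pursuer), (4,Evader)}
A1: add {(1,Pursuer), (5,Pursuer)}.
(5,Pursuer) ∈ A1 ⇒ Pursuer forces the target.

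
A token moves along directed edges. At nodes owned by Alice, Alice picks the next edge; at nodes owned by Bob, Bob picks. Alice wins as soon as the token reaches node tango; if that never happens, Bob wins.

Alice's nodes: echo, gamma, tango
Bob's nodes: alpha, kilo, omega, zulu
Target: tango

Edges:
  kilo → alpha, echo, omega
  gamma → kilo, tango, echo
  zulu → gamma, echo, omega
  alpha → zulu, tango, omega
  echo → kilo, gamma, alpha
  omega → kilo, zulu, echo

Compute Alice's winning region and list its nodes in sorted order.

echo, gamma, tango

A0 = {tango}
A1: add {gamma} — gamma (Alice) has gamma→tango.
A2: add {echo} — echo (Alice) has echo→gamma.
A3 = A2; e.g. kilo (Bob) can still go to alpha. Fixed point.
Alice's winning region = {echo, gamma, tango}.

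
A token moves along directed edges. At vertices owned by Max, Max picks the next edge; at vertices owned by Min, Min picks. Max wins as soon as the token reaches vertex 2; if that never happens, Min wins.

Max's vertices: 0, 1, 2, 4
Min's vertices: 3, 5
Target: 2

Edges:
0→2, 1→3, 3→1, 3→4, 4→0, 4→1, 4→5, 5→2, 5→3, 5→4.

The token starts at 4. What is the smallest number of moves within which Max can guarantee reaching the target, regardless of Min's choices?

A0 = {2}
A1: add {0} — 0 (Max) has 0→2.
A2: add {4} — 4 (Max) has 4→0.
A3 = A2; e.g. 1 (Max) has no edge into A2. Fixed point.
4 enters the attractor at level 2, so Max can force the target in 2 moves from there.

2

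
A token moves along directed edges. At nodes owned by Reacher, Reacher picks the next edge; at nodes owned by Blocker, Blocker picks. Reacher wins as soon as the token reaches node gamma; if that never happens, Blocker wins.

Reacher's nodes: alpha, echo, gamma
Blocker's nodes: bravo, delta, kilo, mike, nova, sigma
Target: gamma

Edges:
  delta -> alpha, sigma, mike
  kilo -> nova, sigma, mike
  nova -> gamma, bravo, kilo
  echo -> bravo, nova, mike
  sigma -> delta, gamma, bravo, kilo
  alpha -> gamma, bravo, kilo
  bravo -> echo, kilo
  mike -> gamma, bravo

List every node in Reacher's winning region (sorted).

A0 = {gamma}
A1: add {alpha} — alpha (Reacher) has alpha→gamma.
A2 = A1; e.g. delta (Blocker) can still go to sigma. Fixed point.
Reacher's winning region = {alpha, gamma}.

alpha, gamma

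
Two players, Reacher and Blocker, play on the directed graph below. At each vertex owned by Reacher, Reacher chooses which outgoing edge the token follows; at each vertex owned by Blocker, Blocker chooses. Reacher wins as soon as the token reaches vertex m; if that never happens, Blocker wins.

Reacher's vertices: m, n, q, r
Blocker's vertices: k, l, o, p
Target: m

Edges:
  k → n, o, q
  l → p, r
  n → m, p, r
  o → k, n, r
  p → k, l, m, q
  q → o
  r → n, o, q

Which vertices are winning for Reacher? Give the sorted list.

m, n, r

A0 = {m}
A1: add {n} — n (Reacher) has n→m.
A2: add {r} — r (Reacher) has r→n.
A3 = A2; e.g. k (Blocker) can still go to o. Fixed point.
Reacher's winning region = {m, n, r}.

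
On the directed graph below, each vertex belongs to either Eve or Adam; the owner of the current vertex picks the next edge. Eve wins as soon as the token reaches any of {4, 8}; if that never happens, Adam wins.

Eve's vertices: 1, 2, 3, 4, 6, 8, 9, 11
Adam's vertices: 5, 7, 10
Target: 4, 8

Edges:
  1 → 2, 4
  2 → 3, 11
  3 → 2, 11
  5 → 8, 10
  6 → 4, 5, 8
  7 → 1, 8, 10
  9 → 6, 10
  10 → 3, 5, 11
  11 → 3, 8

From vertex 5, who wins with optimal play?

Adam

A0 = {4, 8}
A1: add {1, 6, 11} — 1 (Eve) has 1→4; 6 (Eve) has 6→4; 11 (Eve) has 11→8.
A2: add {2, 3, 9} — 2 (Eve) has 2→11; 3 (Eve) has 3→11; 9 (Eve) has 9→6.
A3 = A2; e.g. 5 (Adam) can still go to 10. Fixed point.
5 never enters the attractor, so Adam can avoid the target forever.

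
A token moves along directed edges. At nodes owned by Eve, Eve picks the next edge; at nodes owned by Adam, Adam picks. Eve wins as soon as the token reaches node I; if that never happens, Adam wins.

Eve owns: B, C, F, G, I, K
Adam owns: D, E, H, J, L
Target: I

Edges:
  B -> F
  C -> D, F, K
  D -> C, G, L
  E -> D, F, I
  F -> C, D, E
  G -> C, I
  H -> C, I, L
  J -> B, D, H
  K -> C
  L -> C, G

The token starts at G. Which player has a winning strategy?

A0 = {I}
A1: add {G} — G (Eve) has G→I.
A2 = A1; e.g. B (Eve) has no edge into A1. Fixed point.
G ∈ A1, so Eve can force the target.

Eve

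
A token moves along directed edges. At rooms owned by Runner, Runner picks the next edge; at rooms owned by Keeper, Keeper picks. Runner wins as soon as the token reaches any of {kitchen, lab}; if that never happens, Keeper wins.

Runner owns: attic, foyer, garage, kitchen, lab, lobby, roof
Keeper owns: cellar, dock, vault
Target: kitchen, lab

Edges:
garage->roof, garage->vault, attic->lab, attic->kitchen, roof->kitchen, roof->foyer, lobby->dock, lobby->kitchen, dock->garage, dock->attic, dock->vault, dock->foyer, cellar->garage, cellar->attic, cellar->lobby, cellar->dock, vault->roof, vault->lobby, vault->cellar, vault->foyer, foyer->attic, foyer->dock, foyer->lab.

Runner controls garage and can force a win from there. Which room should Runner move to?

roof

A0 = {kitchen, lab}
A1: add {attic, foyer, lobby, roof} — attic (Runner) has attic→lab; roof (Runner) has roof→kitchen; lobby (Runner) has lobby→kitchen; foyer (Runner) has foyer→lab.
A2: add {garage} — garage (Runner) has garage→roof.
A3 = A2; e.g. dock (Keeper) can still go to vault. Fixed point.
From garage, successor roof is in the attractor (rank 1); the other successor vault is not.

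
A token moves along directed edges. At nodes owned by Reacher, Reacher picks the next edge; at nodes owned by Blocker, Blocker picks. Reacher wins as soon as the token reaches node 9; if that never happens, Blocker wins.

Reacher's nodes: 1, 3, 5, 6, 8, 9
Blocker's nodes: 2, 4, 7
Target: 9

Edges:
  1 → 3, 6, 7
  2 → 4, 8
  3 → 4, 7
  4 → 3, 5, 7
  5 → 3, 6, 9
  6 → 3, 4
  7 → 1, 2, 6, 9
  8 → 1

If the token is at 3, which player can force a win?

Blocker

A0 = {9}
A1: add {5} — 5 (Reacher) has 5→9.
A2 = A1; e.g. 1 (Reacher) has no edge into A1. Fixed point.
3 never enters the attractor, so Blocker can avoid the target forever.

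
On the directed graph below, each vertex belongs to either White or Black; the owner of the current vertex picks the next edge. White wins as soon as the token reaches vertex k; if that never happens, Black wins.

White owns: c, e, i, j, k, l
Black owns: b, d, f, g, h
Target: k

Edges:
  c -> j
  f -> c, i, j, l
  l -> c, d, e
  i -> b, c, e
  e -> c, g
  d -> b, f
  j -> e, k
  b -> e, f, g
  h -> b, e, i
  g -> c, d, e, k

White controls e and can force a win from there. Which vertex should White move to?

c

A0 = {k}
A1: add {j} — j (White) has j→k.
A2: add {c} — c (White) has c→j.
A3: add {e, i, l} — e (White) has e→c; i (White) has i→c; l (White) has l→c.
A4: add {f} — f (Black): all of {c, i, j, l} already in.
A5 = A4; e.g. b (Black) can still go to g. Fixed point.
From e, successor c is in the attractor (rank 2); the other successor g is not.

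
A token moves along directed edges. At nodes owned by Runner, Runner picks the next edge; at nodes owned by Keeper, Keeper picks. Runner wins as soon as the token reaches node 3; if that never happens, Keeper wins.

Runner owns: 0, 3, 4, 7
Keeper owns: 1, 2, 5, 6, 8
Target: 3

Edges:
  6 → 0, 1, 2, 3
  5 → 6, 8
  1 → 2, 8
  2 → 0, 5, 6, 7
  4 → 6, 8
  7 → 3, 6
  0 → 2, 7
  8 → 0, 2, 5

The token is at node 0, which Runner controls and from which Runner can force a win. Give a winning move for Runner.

A0 = {3}
A1: add {7} — 7 (Runner) has 7→3.
A2: add {0} — 0 (Runner) has 0→7.
A3 = A2; e.g. 1 (Keeper) can still go to 2. Fixed point.
From 0, successor 7 is in the attractor (rank 1); the other successor 2 is not.

7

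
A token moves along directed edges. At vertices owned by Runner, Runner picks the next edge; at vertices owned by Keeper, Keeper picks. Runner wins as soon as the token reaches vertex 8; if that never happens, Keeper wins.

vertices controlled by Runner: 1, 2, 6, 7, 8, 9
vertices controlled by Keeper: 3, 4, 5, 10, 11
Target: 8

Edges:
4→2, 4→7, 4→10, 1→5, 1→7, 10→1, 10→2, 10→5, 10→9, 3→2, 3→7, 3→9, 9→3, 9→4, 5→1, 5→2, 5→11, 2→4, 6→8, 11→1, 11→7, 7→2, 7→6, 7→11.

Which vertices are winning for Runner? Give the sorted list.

A0 = {8}
A1: add {6} — 6 (Runner) has 6→8.
A2: add {7} — 7 (Runner) has 7→6.
A3: add {1} — 1 (Runner) has 1→7.
A4: add {11} — 11 (Keeper): all of {1, 7} already in.
A5 = A4; e.g. 2 (Runner) has no edge into A4. Fixed point.
Runner's winning region = {1, 6, 7, 8, 11}.

1, 6, 7, 8, 11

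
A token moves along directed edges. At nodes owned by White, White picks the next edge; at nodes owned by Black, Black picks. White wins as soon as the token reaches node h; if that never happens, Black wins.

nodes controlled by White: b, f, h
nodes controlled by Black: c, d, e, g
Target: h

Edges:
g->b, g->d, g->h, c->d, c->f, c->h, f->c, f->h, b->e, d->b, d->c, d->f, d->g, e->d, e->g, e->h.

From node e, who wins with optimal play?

Black

A0 = {h}
A1: add {f} — f (White) has f→h.
A2 = A1; e.g. b (White) has no edge into A1. Fixed point.
e never enters the attractor, so Black can avoid the target forever.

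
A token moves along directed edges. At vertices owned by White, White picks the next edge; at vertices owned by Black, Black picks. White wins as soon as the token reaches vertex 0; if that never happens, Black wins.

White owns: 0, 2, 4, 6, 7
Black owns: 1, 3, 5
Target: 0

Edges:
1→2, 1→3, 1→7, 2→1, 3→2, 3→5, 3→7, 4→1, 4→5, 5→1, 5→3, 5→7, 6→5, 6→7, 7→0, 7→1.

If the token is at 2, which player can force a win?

A0 = {0}
A1: add {7} — 7 (White) has 7→0.
A2: add {6} — 6 (White) has 6→7.
A3 = A2; e.g. 1 (Black) can still go to 2. Fixed point.
2 never enters the attractor, so Black can avoid the target forever.

Black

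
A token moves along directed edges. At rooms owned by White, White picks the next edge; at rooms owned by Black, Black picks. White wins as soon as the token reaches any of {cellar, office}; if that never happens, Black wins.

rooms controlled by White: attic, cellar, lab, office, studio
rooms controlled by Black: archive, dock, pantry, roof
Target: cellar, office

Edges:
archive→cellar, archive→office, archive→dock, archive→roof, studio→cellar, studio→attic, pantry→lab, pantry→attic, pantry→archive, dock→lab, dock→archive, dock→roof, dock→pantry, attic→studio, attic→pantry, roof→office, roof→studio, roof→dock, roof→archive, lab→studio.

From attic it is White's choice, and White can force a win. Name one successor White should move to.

studio

A0 = {cellar, office}
A1: add {studio} — studio (White) has studio→cellar.
A2: add {attic, lab} — lab (White) has lab→studio; attic (White) has attic→studio.
A3 = A2; e.g. dock (Black) can still go to archive. Fixed point.
From attic, successor studio is in the attractor (rank 1); the other successor pantry is not.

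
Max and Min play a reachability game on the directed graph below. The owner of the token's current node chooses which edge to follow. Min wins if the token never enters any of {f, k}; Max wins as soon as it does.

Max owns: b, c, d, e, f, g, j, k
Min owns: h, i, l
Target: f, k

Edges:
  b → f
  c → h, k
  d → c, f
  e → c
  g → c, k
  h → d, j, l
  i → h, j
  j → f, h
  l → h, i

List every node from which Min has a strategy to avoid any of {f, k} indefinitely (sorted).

h, i, l

A0 = {f, k}
A1: add {b, c, d, g, j} — b (Max) has b→f; c (Max) has c→k; d (Max) has d→f; g (Max) has g→k; j (Max) has j→f.
A2: add {e} — e (Max) has e→c.
A3 = A2; e.g. h (Min) can still go to l. Fixed point.
Max's attractor = {b, c, d, e, f, g, j, k}; Min avoids the target exactly from the complement.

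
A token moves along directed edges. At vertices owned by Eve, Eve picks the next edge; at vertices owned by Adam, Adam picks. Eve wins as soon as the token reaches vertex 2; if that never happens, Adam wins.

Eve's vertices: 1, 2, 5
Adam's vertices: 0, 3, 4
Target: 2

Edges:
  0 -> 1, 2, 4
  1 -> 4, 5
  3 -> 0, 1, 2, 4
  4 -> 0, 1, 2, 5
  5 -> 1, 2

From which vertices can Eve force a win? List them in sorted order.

1, 2, 5

A0 = {2}
A1: add {5} — 5 (Eve) has 5→2.
A2: add {1} — 1 (Eve) has 1→5.
A3 = A2; e.g. 0 (Adam) can still go to 4. Fixed point.
Eve's winning region = {1, 2, 5}.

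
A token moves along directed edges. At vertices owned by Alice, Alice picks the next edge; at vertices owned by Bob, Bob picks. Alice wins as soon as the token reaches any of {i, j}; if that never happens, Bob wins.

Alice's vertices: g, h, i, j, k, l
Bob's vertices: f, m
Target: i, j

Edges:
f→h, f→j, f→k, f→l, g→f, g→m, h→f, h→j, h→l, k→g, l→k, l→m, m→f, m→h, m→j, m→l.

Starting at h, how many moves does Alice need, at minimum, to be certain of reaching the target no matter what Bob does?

1

A0 = {i, j}
A1: add {h} — h (Alice) has h→j.
A2 = A1; e.g. f (Bob) can still go to k. Fixed point.
h enters the attractor at level 1, so Alice can force the target in 1 move from there.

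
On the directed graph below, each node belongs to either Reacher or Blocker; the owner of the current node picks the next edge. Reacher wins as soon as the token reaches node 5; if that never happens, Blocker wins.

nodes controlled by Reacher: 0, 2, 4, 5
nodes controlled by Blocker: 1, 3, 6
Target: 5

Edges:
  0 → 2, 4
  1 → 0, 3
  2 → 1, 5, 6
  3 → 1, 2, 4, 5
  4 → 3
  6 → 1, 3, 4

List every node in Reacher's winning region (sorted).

A0 = {5}
A1: add {2} — 2 (Reacher) has 2→5.
A2: add {0} — 0 (Reacher) has 0→2.
A3 = A2; e.g. 1 (Blocker) can still go to 3. Fixed point.
Reacher's winning region = {0, 2, 5}.

0, 2, 5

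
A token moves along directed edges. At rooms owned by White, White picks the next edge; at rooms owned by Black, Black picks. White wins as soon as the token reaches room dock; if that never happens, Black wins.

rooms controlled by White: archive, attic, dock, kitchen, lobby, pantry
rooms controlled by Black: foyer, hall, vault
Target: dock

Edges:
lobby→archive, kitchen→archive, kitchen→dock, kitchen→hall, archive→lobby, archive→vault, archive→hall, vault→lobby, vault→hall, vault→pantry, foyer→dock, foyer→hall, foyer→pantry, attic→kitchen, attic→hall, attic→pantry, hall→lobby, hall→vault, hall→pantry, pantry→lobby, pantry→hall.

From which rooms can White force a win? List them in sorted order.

attic, dock, kitchen

A0 = {dock}
A1: add {kitchen} — kitchen (White) has kitchen→dock.
A2: add {attic} — attic (White) has attic→kitchen.
A3 = A2; e.g. lobby (White) has no edge into A2. Fixed point.
White's winning region = {attic, dock, kitchen}.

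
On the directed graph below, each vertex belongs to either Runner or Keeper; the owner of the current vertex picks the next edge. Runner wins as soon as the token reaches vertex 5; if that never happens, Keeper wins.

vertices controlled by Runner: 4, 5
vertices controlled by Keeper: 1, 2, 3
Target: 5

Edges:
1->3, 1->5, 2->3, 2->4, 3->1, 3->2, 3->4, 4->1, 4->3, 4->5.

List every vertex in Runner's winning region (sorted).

A0 = {5}
A1: add {4} — 4 (Runner) has 4→5.
A2 = A1; e.g. 1 (Keeper) can still go to 3. Fixed point.
Runner's winning region = {4, 5}.

4, 5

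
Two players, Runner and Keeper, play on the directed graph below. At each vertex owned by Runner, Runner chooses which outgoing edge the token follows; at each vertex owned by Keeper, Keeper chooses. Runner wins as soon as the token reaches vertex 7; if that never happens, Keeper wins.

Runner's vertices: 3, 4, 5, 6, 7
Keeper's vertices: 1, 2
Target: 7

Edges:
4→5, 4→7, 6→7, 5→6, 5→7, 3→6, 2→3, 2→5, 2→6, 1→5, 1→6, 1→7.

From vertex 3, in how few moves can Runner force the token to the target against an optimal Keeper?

A0 = {7}
A1: add {4, 5, 6} — 4 (Runner) has 4→7; 5 (Runner) has 5→7; 6 (Runner) has 6→7.
A2: add {1, 3} — 1 (Keeper): all of {5, 6, 7} already in; 3 (Runner) has 3→6.
3 enters the attractor at level 2, so Runner can force the target in 2 moves from there.

2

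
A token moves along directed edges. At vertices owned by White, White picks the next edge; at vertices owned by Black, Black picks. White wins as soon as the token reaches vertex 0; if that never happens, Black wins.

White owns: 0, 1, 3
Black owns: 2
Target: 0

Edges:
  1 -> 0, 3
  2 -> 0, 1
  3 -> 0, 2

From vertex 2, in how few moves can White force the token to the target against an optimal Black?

A0 = {0}
A1: add {1, 3} — 1 (White) has 1→0; 3 (White) has 3→0.
A2: add {2} — 2 (Black): all of {0, 1} already in.
A2 = all vertices. Fixed point.
2 enters the attractor at level 2, so White can force the target in 2 moves from there.

2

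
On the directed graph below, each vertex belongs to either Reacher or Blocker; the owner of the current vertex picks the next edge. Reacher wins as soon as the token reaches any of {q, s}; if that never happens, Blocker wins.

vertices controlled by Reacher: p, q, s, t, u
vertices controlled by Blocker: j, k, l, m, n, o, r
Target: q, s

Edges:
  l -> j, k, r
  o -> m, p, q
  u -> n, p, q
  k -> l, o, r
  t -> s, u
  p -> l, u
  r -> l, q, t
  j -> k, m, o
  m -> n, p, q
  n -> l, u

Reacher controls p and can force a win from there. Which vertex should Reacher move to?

u

A0 = {q, s}
A1: add {t, u} — t (Reacher) has t→s; u (Reacher) has u→q.
A2: add {p} — p (Reacher) has p→u.
A3 = A2; e.g. j (Blocker) can still go to k. Fixed point.
From p, successor u is in the attractor (rank 1); the other successor l is not.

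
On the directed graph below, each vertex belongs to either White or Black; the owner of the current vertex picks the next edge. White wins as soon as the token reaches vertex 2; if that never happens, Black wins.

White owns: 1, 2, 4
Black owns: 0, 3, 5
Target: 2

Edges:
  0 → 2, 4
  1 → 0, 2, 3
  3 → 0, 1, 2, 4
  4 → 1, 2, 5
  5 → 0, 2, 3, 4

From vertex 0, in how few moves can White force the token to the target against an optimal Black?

2

A0 = {2}
A1: add {1, 4} — 1 (White) has 1→2; 4 (White) has 4→2.
A2: add {0} — 0 (Black): all of {2, 4} already in.
0 enters the attractor at level 2, so White can force the target in 2 moves from there.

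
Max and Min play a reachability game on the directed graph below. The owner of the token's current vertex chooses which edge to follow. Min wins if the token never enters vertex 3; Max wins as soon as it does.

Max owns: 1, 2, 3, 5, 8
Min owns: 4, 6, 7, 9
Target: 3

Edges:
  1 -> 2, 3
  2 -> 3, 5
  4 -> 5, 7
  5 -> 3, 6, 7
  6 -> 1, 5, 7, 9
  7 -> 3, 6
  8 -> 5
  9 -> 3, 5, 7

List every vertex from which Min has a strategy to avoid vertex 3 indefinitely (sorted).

A0 = {3}
A1: add {1, 2, 5} — 1 (Max) has 1→3; 2 (Max) has 2→3; 5 (Max) has 5→3.
A2: add {8} — 8 (Max) has 8→5.
A3 = A2; e.g. 4 (Min) can still go to 7. Fixed point.
Max's attractor = {1, 2, 3, 5, 8}; Min avoids the target exactly from the complement.

4, 6, 7, 9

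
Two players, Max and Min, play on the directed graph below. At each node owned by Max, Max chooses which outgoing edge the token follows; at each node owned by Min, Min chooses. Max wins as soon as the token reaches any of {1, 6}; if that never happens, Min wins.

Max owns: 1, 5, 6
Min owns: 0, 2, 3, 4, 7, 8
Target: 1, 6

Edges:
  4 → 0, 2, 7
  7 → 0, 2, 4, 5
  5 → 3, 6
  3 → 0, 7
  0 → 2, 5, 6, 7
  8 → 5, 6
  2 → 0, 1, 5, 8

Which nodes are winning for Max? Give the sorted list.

A0 = {1, 6}
A1: add {5} — 5 (Max) has 5→6.
A2: add {8} — 8 (Min): all of {5, 6} already in.
A3 = A2; e.g. 0 (Min) can still go to 2. Fixed point.
Max's winning region = {1, 5, 6, 8}.

1, 5, 6, 8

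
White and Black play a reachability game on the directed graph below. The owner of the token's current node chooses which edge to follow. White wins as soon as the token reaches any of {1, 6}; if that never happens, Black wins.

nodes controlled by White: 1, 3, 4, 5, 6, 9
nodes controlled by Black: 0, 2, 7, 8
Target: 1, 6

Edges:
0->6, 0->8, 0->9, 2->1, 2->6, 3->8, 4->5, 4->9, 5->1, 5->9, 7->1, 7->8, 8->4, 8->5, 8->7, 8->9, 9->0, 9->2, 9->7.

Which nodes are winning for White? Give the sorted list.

1, 2, 4, 5, 6, 9

A0 = {1, 6}
A1: add {2, 5} — 2 (Black): all of {1, 6} already in; 5 (White) has 5→1.
A2: add {4, 9} — 4 (White) has 4→5; 9 (White) has 9→2.
A3 = A2; e.g. 0 (Black) can still go to 8. Fixed point.
White's winning region = {1, 2, 4, 5, 6, 9}.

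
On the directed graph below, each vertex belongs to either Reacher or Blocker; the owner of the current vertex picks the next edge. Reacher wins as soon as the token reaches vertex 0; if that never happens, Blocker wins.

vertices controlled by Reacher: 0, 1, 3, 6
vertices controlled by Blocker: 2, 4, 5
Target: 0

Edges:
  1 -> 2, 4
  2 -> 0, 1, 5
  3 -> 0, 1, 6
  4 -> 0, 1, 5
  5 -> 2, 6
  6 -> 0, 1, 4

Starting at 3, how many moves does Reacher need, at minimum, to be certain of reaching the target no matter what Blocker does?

A0 = {0}
A1: add {3, 6} — 3 (Reacher) has 3→0; 6 (Reacher) has 6→0.
A2 = A1; e.g. 1 (Reacher) has no edge into A1. Fixed point.
3 enters the attractor at level 1, so Reacher can force the target in 1 move from there.

1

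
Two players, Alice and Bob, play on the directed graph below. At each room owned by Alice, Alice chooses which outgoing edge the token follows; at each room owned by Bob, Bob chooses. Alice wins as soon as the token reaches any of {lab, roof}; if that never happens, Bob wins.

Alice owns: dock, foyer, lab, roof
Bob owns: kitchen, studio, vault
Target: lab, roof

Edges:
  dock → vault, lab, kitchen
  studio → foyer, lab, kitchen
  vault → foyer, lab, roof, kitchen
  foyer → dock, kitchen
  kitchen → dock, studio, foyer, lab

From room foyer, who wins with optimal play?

A0 = {lab, roof}
A1: add {dock} — dock (Alice) has dock→lab.
A2: add {foyer} — foyer (Alice) has foyer→dock.
A3 = A2; e.g. studio (Bob) can still go to kitchen. Fixed point.
foyer ∈ A2, so Alice can force the target.

Alice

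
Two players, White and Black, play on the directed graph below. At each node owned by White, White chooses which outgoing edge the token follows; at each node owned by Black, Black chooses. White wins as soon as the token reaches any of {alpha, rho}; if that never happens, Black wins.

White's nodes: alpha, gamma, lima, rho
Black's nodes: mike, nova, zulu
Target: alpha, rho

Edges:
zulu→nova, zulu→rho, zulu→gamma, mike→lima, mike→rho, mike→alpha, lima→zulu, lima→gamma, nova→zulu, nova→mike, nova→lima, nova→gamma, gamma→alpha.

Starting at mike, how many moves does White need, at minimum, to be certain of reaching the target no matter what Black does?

3

A0 = {alpha, rho}
A1: add {gamma} — gamma (White) has gamma→alpha.
A2: add {lima} — lima (White) has lima→gamma.
A3: add {mike} — mike (Black): all of {lima, rho, alpha} already in.
A4 = A3; e.g. zulu (Black) can still go to nova. Fixed point.
mike enters the attractor at level 3, so White can force the target in 3 moves from there.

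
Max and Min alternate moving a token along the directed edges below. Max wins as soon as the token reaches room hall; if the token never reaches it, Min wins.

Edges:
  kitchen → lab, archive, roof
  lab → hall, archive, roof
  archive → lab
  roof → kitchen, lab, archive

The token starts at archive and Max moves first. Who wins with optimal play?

Track states (vertex, player-to-move).
A0 = {(hall,Max), (hall,Min)}
A1: add {(lab,Max)}.
A2: add {(archive,Min)}.
A3: add {(kitchen,Max), (roof,Max)}.
A4 = A3; e.g. (kitchen,Min) stays out. (archive,Max) never enters ⇒ Min avoids the target.

Min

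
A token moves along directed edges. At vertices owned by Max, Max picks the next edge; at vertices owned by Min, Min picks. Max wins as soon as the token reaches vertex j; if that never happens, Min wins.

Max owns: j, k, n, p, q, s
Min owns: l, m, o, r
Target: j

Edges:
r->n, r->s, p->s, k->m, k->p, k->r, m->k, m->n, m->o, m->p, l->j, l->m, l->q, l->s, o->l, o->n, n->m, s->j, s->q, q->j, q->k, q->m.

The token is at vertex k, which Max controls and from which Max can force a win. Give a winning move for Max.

p

A0 = {j}
A1: add {q, s} — q (Max) has q→j; s (Max) has s→j.
A2: add {p} — p (Max) has p→s.
A3: add {k} — k (Max) has k→p.
A4 = A3; e.g. l (Min) can still go to m. Fixed point.
From k, successor p is in the attractor (rank 2); the other successors m, r are not.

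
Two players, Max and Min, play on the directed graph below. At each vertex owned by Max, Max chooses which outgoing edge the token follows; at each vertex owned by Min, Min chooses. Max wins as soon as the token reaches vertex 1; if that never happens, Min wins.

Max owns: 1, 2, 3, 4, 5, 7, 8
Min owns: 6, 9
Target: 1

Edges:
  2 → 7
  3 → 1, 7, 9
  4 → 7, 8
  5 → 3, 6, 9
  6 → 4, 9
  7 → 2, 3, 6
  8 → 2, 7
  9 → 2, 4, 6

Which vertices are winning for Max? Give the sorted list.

1, 2, 3, 4, 5, 7, 8

A0 = {1}
A1: add {3} — 3 (Max) has 3→1.
A2: add {5, 7} — 5 (Max) has 5→3; 7 (Max) has 7→3.
A3: add {2, 4, 8} — 2 (Max) has 2→7; 4 (Max) has 4→7; 8 (Max) has 8→7.
A4 = A3; e.g. 6 (Min) can still go to 9. Fixed point.
Max's winning region = {1, 2, 3, 4, 5, 7, 8}.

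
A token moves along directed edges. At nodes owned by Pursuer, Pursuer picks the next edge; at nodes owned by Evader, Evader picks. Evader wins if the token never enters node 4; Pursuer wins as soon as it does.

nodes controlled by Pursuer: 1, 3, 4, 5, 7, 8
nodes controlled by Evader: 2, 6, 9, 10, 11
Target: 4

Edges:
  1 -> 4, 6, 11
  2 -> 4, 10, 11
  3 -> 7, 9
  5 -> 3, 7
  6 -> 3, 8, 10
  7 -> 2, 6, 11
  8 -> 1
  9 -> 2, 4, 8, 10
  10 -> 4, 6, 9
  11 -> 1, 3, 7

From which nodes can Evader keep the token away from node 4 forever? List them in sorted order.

A0 = {4}
A1: add {1} — 1 (Pursuer) has 1→4.
A2: add {8} — 8 (Pursuer) has 8→1.
A3 = A2; e.g. 2 (Evader) can still go to 10. Fixed point.
Pursuer's attractor = {1, 4, 8}; Evader avoids the target exactly from the complement.

2, 3, 5, 6, 7, 9, 10, 11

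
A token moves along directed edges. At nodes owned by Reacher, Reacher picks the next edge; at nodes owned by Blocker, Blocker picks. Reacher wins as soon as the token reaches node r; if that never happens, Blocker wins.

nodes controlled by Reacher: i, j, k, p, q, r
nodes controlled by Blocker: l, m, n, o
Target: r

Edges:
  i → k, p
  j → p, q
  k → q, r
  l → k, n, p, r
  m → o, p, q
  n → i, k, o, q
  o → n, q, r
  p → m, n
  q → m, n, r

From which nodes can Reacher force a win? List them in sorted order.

A0 = {r}
A1: add {k, q} — k (Reacher) has k→r; q (Reacher) has q→r.
A2: add {i, j} — i (Reacher) has i→k; j (Reacher) has j→q.
A3 = A2; e.g. l (Blocker) can still go to n. Fixed point.
Reacher's winning region = {i, j, k, q, r}.

i, j, k, q, r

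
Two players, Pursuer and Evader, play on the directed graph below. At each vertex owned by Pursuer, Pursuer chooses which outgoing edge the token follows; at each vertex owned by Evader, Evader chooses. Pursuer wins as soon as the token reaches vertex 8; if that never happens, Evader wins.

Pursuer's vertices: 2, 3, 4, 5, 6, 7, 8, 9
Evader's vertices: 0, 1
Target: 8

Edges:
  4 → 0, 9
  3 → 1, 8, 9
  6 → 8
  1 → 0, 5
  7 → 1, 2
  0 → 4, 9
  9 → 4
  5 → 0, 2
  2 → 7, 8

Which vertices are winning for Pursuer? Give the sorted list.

A0 = {8}
A1: add {2, 3, 6} — 2 (Pursuer) has 2→8; 3 (Pursuer) has 3→8; 6 (Pursuer) has 6→8.
A2: add {5, 7} — 5 (Pursuer) has 5→2; 7 (Pursuer) has 7→2.
A3 = A2; e.g. 0 (Evader) can still go to 4. Fixed point.
Pursuer's winning region = {2, 3, 5, 6, 7, 8}.

2, 3, 5, 6, 7, 8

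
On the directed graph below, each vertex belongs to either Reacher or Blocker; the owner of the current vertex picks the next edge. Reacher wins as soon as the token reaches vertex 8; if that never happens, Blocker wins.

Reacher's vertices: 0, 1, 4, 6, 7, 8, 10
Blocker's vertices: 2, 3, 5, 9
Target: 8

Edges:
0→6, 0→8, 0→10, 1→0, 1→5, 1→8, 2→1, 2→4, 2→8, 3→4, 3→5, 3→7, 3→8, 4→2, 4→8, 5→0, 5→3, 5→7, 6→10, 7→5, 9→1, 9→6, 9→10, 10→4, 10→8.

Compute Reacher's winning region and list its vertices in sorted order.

A0 = {8}
A1: add {0, 1, 4, 10} — 0 (Reacher) has 0→8; 1 (Reacher) has 1→8; 4 (Reacher) has 4→8; 10 (Reacher) has 10→8.
A2: add {2, 6} — 2 (Blocker): all of {1, 4, 8} already in; 6 (Reacher) has 6→10.
A3: add {9} — 9 (Blocker): all of {1, 6, 10} already in.
A4 = A3; e.g. 3 (Blocker) can still go to 5. Fixed point.
Reacher's winning region = {0, 1, 2, 4, 6, 8, 9, 10}.

0, 1, 2, 4, 6, 8, 9, 10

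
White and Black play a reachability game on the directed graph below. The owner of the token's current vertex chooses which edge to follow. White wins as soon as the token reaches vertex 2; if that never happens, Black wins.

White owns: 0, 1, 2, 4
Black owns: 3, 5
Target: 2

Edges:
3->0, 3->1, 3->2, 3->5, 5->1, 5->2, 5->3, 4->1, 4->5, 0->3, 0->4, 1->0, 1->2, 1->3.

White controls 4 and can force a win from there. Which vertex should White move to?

A0 = {2}
A1: add {1} — 1 (White) has 1→2.
A2: add {4} — 4 (White) has 4→1.
A3: add {0} — 0 (White) has 0→4.
A4 = A3; e.g. 3 (Black) can still go to 5. Fixed point.
From 4, successor 1 is in the attractor (rank 1); the other successor 5 is not.

1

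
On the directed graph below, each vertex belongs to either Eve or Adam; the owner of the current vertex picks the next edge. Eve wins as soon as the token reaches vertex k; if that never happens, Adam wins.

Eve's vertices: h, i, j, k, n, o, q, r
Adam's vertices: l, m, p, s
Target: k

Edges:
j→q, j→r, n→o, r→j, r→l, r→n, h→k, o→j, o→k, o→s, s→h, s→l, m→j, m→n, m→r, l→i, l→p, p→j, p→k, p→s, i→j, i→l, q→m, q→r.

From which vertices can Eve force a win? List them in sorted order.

h, i, j, k, m, n, o, q, r

A0 = {k}
A1: add {h, o} — h (Eve) has h→k; o (Eve) has o→k.
A2: add {n} — n (Eve) has n→o.
A3: add {r} — r (Eve) has r→n.
A4: add {j, q} — j (Eve) has j→r; q (Eve) has q→r.
A5: add {i, m} — i (Eve) has i→j; m (Adam): all of {j, n, r} already in.
A6 = A5; e.g. l (Adam) can still go to p. Fixed point.
Eve's winning region = {h, i, j, k, m, n, o, q, r}.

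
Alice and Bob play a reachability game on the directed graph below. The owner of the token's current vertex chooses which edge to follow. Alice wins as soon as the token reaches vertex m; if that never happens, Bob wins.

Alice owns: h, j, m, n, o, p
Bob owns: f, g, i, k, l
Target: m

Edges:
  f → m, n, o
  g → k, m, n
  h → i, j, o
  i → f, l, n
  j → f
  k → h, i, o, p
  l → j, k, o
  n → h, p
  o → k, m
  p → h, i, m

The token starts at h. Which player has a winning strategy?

Alice

A0 = {m}
A1: add {o, p} — o (Alice) has o→m; p (Alice) has p→m.
A2: add {h, n} — h (Alice) has h→o; n (Alice) has n→p.
h ∈ A2, so Alice can force the target.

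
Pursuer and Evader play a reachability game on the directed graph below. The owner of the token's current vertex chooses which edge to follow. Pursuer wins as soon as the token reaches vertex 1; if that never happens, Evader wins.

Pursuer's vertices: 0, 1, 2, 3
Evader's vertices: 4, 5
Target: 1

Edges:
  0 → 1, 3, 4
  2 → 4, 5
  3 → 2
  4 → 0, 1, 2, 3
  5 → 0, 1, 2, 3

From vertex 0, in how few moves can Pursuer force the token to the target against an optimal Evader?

A0 = {1}
A1: add {0} — 0 (Pursuer) has 0→1.
A2 = A1; e.g. 2 (Pursuer) has no edge into A1. Fixed point.
0 enters the attractor at level 1, so Pursuer can force the target in 1 move from there.

1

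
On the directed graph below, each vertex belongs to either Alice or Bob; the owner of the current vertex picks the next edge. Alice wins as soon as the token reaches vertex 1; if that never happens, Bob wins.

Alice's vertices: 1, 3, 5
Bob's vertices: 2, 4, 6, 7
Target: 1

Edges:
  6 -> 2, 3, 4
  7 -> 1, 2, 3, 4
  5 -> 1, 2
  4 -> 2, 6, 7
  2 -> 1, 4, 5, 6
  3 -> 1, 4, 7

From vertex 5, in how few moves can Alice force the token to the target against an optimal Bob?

A0 = {1}
A1: add {3, 5} — 3 (Alice) has 3→1; 5 (Alice) has 5→1.
A2 = A1; e.g. 2 (Bob) can still go to 4. Fixed point.
5 enters the attractor at level 1, so Alice can force the target in 1 move from there.

1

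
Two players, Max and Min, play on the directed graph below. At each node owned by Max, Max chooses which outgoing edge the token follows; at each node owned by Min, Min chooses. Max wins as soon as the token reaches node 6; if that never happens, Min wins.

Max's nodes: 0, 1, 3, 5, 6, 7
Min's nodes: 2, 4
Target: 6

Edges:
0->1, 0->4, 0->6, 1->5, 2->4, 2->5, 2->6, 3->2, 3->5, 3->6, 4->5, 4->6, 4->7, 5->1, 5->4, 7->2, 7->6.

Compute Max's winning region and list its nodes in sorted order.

0, 3, 6, 7

A0 = {6}
A1: add {0, 3, 7} — 0 (Max) has 0→6; 3 (Max) has 3→6; 7 (Max) has 7→6.
A2 = A1; e.g. 1 (Max) has no edge into A1. Fixed point.
Max's winning region = {0, 3, 6, 7}.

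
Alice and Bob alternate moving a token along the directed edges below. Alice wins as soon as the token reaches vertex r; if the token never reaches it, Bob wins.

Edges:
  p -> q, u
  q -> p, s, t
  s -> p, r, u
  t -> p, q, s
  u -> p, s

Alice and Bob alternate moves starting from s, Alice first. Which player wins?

Alice

Track states (vertex, player-to-move).
A0 = {(r,Alice), (r,Bob)}
A1: add {(s,Alice)}.
(s,Alice) ∈ A1 ⇒ Alice forces the target.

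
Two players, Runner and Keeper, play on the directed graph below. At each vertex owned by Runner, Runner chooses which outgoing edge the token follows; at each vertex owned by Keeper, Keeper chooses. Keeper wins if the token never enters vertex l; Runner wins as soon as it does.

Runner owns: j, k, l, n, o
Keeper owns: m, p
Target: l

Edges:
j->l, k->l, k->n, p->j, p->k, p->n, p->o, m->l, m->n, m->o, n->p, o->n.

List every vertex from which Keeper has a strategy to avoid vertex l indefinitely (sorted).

m, n, o, p

A0 = {l}
A1: add {j, k} — j (Runner) has j→l; k (Runner) has k→l.
A2 = A1; e.g. m (Keeper) can still go to n. Fixed point.
Runner's attractor = {j, k, l}; Keeper avoids the target exactly from the complement.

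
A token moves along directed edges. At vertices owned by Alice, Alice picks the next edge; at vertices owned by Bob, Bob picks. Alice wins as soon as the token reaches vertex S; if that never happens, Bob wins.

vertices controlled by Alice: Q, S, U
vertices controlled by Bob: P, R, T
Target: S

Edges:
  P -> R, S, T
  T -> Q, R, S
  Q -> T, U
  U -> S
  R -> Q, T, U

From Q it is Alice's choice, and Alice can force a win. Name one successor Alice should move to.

U

A0 = {S}
A1: add {U} — U (Alice) has U→S.
A2: add {Q} — Q (Alice) has Q→U.
A3 = A2; e.g. P (Bob) can still go to R. Fixed point.
From Q, successor U is in the attractor (rank 1); the other successor T is not.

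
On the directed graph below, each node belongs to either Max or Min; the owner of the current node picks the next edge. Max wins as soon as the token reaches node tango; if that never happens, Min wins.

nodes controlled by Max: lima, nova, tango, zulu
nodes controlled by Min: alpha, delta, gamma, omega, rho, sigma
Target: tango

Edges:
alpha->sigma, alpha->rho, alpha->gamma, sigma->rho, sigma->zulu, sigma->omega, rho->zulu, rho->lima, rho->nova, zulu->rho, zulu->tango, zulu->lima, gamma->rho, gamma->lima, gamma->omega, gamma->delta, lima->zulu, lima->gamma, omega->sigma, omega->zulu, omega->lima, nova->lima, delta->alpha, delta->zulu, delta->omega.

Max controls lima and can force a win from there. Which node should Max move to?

A0 = {tango}
A1: add {zulu} — zulu (Max) has zulu→tango.
A2: add {lima} — lima (Max) has lima→zulu.
A3: add {nova} — nova (Max) has nova→lima.
A4: add {rho} — rho (Min): all of {zulu, lima, nova} already in.
A5 = A4; e.g. alpha (Min) can still go to sigma. Fixed point.
From lima, successor zulu is in the attractor (rank 1); the other successor gamma is not.

zulu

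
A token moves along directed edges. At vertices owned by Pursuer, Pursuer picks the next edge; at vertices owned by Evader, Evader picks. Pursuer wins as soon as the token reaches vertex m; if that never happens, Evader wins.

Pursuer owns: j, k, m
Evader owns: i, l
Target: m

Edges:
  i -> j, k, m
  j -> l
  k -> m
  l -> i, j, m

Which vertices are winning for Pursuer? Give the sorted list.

A0 = {m}
A1: add {k} — k (Pursuer) has k→m.
A2 = A1; e.g. i (Evader) can still go to j. Fixed point.
Pursuer's winning region = {k, m}.

k, m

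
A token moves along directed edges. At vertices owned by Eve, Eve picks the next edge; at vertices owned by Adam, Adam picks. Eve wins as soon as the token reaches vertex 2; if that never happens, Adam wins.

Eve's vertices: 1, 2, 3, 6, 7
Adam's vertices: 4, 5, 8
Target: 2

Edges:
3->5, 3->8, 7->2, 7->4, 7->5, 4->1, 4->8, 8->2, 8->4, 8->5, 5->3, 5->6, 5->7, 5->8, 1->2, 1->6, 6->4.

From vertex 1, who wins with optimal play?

A0 = {2}
A1: add {1, 7} — 1 (Eve) has 1→2; 7 (Eve) has 7→2.
A2 = A1; e.g. 3 (Eve) has no edge into A1. Fixed point.
1 ∈ A1, so Eve can force the target.

Eve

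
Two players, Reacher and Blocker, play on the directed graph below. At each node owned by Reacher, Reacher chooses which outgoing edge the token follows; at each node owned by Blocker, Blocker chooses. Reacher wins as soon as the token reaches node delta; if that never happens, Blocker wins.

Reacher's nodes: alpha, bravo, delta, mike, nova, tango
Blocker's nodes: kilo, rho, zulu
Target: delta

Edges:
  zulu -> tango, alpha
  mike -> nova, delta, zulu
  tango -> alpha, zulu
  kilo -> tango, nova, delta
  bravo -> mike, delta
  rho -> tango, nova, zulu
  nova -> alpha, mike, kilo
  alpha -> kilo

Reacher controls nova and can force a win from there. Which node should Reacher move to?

mike

A0 = {delta}
A1: add {bravo, mike} — bravo (Reacher) has bravo→delta; mike (Reacher) has mike→delta.
A2: add {nova} — nova (Reacher) has nova→mike.
A3 = A2; e.g. tango (Reacher) has no edge into A2. Fixed point.
From nova, successor mike is in the attractor (rank 1); the other successors alpha, kilo are not.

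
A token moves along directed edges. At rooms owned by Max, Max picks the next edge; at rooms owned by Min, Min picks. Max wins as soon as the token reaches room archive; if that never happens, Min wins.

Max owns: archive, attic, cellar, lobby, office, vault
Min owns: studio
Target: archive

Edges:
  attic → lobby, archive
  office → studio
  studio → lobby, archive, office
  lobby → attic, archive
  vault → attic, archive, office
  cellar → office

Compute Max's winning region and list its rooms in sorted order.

A0 = {archive}
A1: add {attic, lobby, vault} — vault (Max) has vault→archive; attic (Max) has attic→archive; lobby (Max) has lobby→archive.
A2 = A1; e.g. cellar (Max) has no edge into A1. Fixed point.
Max's winning region = {archive, attic, lobby, vault}.

archive, attic, lobby, vault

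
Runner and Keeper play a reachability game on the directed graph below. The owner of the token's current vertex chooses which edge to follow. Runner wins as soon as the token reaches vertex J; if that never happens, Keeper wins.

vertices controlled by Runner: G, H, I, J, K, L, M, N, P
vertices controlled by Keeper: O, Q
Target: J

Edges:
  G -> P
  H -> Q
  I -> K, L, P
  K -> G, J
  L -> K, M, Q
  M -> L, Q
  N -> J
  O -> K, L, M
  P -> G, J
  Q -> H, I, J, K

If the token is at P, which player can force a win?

Runner

A0 = {J}
A1: add {K, N, P} — K (Runner) has K→J; N (Runner) has N→J; P (Runner) has P→J.
P ∈ A1, so Runner can force the target.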